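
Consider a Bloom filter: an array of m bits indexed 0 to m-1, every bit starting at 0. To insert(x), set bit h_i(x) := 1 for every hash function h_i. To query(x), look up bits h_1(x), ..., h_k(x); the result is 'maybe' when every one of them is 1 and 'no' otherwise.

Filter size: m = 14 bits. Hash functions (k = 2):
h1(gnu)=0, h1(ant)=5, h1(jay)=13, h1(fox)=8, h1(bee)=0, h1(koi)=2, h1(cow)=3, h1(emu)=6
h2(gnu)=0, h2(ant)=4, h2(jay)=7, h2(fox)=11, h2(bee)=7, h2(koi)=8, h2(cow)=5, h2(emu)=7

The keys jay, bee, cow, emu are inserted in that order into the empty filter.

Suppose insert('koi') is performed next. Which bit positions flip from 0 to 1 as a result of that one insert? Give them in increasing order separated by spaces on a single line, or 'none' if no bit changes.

Answer: 2 8

Derivation:
Start: bits=00000000000000
After insert 'jay': sets bits 7 13 -> bits=00000001000001
After insert 'bee': sets bits 0 7 -> bits=10000001000001
After insert 'cow': sets bits 3 5 -> bits=10010101000001
After insert 'emu': sets bits 6 7 -> bits=10010111000001
insert 'koi' would touch bits 2 8; currently bit2=0, bit8=0
Bits that are 0 among those (would change 0->1): 2 8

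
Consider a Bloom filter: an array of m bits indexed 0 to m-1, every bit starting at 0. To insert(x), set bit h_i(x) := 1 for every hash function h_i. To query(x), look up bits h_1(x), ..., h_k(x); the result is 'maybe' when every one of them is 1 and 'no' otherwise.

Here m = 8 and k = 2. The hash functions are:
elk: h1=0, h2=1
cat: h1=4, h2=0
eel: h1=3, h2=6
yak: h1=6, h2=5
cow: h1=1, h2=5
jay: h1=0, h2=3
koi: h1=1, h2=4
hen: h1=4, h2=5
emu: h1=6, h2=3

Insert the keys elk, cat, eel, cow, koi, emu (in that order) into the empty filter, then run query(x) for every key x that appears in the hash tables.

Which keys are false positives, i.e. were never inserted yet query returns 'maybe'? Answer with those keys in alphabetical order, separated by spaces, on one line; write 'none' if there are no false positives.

Start: bits=00000000
After insert 'elk': sets bits 0 1 -> bits=11000000
After insert 'cat': sets bits 0 4 -> bits=11001000
After insert 'eel': sets bits 3 6 -> bits=11011010
After insert 'cow': sets bits 1 5 -> bits=11011110
After insert 'koi': sets bits 1 4 -> bits=11011110
After insert 'emu': sets bits 3 6 -> bits=11011110
Not inserted: hen jay yak — query each against bits=11011110:
query hen: checks bit4=1, bit5=1 (all 1) -> maybe => FALSE POSITIVE
query jay: checks bit0=1, bit3=1 (all 1) -> maybe => FALSE POSITIVE
query yak: checks bit5=1, bit6=1 (all 1) -> maybe => FALSE POSITIVE
False positives (alphabetical): hen jay yak

Answer: hen jay yak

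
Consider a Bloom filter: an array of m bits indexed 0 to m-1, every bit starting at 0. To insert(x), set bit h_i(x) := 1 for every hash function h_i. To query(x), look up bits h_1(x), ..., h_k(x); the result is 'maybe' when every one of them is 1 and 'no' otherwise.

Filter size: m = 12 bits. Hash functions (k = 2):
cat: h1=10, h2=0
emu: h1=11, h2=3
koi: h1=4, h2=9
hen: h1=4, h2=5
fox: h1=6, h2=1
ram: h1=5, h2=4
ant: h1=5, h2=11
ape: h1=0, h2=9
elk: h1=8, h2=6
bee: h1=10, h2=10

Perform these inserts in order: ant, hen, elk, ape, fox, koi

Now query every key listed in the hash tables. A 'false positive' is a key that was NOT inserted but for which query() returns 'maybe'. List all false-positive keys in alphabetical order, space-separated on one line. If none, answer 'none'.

Start: bits=000000000000
After insert 'ant': sets bits 5 11 -> bits=000001000001
After insert 'hen': sets bits 4 5 -> bits=000011000001
After insert 'elk': sets bits 6 8 -> bits=000011101001
After insert 'ape': sets bits 0 9 -> bits=100011101101
After insert 'fox': sets bits 1 6 -> bits=110011101101
After insert 'koi': sets bits 4 9 -> bits=110011101101
Not inserted: bee cat emu ram — query each against bits=110011101101:
query bee: checks bit10=0 (has a 0) -> no => not a false positive
query cat: checks bit0=1, bit10=0 (has a 0) -> no => not a false positive
query emu: checks bit3=0, bit11=1 (has a 0) -> no => not a false positive
query ram: checks bit4=1, bit5=1 (all 1) -> maybe => FALSE POSITIVE
False positives (alphabetical): ram

Answer: ram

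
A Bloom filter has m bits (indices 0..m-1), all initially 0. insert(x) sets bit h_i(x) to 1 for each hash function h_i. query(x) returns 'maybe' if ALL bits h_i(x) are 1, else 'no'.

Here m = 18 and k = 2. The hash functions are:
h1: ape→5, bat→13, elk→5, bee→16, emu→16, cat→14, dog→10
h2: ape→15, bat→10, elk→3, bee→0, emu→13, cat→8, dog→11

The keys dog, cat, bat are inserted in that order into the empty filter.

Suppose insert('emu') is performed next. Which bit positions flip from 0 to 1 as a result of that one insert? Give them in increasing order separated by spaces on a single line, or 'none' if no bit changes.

Answer: 16

Derivation:
Start: bits=000000000000000000
After insert 'dog': sets bits 10 11 -> bits=000000000011000000
After insert 'cat': sets bits 8 14 -> bits=000000001011001000
After insert 'bat': sets bits 10 13 -> bits=000000001011011000
insert 'emu' would touch bits 13 16; currently bit13=1, bit16=0
Bits that are 0 among those (would change 0->1): 16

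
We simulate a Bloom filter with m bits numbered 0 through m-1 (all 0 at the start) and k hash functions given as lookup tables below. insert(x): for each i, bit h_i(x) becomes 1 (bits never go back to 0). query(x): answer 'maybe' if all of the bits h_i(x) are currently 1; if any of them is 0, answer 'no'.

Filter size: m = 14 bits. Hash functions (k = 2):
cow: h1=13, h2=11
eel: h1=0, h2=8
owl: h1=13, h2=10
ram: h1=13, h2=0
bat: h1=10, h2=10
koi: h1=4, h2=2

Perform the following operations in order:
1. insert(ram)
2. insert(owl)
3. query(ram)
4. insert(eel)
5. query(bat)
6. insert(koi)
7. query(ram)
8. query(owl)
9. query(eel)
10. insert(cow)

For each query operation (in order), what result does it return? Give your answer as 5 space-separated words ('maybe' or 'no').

Start: bits=00000000000000
Op 1: insert ram -> sets bits 0 13 -> bits=10000000000001
Op 2: insert owl -> sets bits 10 13 -> bits=10000000001001
Op 3: query ram -> checks bit0=1, bit13=1 (all 1) -> maybe
Op 4: insert eel -> sets bits 0 8 -> bits=10000000101001
Op 5: query bat -> checks bit10=1 (all 1) -> maybe
Op 6: insert koi -> sets bits 2 4 -> bits=10101000101001
Op 7: query ram -> checks bit0=1, bit13=1 (all 1) -> maybe
Op 8: query owl -> checks bit10=1, bit13=1 (all 1) -> maybe
Op 9: query eel -> checks bit0=1, bit8=1 (all 1) -> maybe
Op 10: insert cow -> sets bits 11 13 -> bits=10101000101101
Query results in order: maybe maybe maybe maybe maybe

Answer: maybe maybe maybe maybe maybe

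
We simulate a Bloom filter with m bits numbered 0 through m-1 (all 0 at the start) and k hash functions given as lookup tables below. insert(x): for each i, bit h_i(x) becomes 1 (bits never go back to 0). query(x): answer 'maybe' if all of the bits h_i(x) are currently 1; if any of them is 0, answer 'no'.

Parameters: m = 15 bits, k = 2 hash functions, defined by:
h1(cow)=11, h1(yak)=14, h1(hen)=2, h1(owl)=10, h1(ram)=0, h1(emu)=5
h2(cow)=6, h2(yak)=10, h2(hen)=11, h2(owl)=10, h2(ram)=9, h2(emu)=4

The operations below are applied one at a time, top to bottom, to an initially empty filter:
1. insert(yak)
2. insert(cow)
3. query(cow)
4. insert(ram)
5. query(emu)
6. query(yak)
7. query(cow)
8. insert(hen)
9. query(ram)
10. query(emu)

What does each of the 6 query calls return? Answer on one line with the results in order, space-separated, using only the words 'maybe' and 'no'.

Answer: maybe no maybe maybe maybe no

Derivation:
Start: bits=000000000000000
Op 1: insert yak -> sets bits 10 14 -> bits=000000000010001
Op 2: insert cow -> sets bits 6 11 -> bits=000000100011001
Op 3: query cow -> checks bit6=1, bit11=1 (all 1) -> maybe
Op 4: insert ram -> sets bits 0 9 -> bits=100000100111001
Op 5: query emu -> checks bit4=0, bit5=0 (has a 0) -> no
Op 6: query yak -> checks bit10=1, bit14=1 (all 1) -> maybe
Op 7: query cow -> checks bit6=1, bit11=1 (all 1) -> maybe
Op 8: insert hen -> sets bits 2 11 -> bits=101000100111001
Op 9: query ram -> checks bit0=1, bit9=1 (all 1) -> maybe
Op 10: query emu -> checks bit4=0, bit5=0 (has a 0) -> no
Query results in order: maybe no maybe maybe maybe no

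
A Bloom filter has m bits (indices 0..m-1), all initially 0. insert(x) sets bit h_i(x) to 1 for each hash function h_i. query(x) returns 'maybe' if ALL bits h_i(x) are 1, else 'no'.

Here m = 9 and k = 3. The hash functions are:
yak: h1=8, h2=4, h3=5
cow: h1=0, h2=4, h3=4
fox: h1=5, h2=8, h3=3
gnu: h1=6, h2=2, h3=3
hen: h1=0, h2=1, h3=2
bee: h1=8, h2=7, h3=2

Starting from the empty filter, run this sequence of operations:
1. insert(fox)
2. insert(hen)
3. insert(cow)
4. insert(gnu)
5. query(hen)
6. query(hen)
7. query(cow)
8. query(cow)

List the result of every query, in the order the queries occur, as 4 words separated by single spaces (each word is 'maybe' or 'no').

Start: bits=000000000
Op 1: insert fox -> sets bits 3 5 8 -> bits=000101001
Op 2: insert hen -> sets bits 0 1 2 -> bits=111101001
Op 3: insert cow -> sets bits 0 4 -> bits=111111001
Op 4: insert gnu -> sets bits 2 3 6 -> bits=111111101
Op 5: query hen -> checks bit0=1, bit1=1, bit2=1 (all 1) -> maybe
Op 6: query hen -> checks bit0=1, bit1=1, bit2=1 (all 1) -> maybe
Op 7: query cow -> checks bit0=1, bit4=1 (all 1) -> maybe
Op 8: query cow -> checks bit0=1, bit4=1 (all 1) -> maybe
Query results in order: maybe maybe maybe maybe

Answer: maybe maybe maybe maybe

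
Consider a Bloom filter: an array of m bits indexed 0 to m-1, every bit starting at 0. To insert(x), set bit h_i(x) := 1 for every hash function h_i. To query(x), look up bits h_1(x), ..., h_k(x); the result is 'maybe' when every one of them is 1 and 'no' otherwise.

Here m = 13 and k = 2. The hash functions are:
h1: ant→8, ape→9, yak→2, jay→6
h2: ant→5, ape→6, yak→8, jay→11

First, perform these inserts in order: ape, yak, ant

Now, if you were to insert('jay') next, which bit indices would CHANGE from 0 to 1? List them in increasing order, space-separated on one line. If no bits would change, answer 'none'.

Start: bits=0000000000000
After insert 'ape': sets bits 6 9 -> bits=0000001001000
After insert 'yak': sets bits 2 8 -> bits=0010001011000
After insert 'ant': sets bits 5 8 -> bits=0010011011000
insert 'jay' would touch bits 6 11; currently bit6=1, bit11=0
Bits that are 0 among those (would change 0->1): 11

Answer: 11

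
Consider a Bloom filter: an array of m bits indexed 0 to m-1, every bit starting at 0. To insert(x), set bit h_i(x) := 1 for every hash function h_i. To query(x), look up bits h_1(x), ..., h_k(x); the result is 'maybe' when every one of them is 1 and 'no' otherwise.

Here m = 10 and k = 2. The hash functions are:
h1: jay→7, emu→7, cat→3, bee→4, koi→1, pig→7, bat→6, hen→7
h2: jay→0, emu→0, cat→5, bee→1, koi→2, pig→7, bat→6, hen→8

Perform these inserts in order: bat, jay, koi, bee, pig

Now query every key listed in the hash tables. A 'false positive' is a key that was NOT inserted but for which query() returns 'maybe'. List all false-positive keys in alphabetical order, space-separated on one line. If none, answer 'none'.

Start: bits=0000000000
After insert 'bat': sets bits 6 -> bits=0000001000
After insert 'jay': sets bits 0 7 -> bits=1000001100
After insert 'koi': sets bits 1 2 -> bits=1110001100
After insert 'bee': sets bits 1 4 -> bits=1110101100
After insert 'pig': sets bits 7 -> bits=1110101100
Not inserted: cat emu hen — query each against bits=1110101100:
query cat: checks bit3=0, bit5=0 (has a 0) -> no => not a false positive
query emu: checks bit0=1, bit7=1 (all 1) -> maybe => FALSE POSITIVE
query hen: checks bit7=1, bit8=0 (has a 0) -> no => not a false positive
False positives (alphabetical): emu

Answer: emu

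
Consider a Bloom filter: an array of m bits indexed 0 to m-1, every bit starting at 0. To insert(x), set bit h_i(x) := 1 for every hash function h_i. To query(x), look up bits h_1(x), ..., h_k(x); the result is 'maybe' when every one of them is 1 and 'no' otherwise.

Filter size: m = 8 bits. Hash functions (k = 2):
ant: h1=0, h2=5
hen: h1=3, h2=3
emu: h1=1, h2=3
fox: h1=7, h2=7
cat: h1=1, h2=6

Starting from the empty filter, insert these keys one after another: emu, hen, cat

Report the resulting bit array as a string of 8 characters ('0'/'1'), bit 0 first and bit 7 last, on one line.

Answer: 01010010

Derivation:
Start: bits=00000000
After insert 'emu': sets bits 1 3 -> bits=01010000
After insert 'hen': sets bits 3 -> bits=01010000
After insert 'cat': sets bits 1 6 -> bits=01010010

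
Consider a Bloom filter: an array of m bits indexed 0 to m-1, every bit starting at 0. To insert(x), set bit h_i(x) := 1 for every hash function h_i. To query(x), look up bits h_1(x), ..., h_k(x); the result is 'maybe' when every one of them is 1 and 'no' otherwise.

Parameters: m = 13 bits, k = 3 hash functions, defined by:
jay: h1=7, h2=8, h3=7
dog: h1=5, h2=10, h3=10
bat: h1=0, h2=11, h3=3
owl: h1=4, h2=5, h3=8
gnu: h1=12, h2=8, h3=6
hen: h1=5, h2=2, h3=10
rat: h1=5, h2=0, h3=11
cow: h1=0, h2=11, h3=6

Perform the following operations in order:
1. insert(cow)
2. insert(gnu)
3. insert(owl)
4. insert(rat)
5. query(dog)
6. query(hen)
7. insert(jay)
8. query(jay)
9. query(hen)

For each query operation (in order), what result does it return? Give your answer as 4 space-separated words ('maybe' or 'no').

Answer: no no maybe no

Derivation:
Start: bits=0000000000000
Op 1: insert cow -> sets bits 0 6 11 -> bits=1000001000010
Op 2: insert gnu -> sets bits 6 8 12 -> bits=1000001010011
Op 3: insert owl -> sets bits 4 5 8 -> bits=1000111010011
Op 4: insert rat -> sets bits 0 5 11 -> bits=1000111010011
Op 5: query dog -> checks bit5=1, bit10=0 (has a 0) -> no
Op 6: query hen -> checks bit2=0, bit5=1, bit10=0 (has a 0) -> no
Op 7: insert jay -> sets bits 7 8 -> bits=1000111110011
Op 8: query jay -> checks bit7=1, bit8=1 (all 1) -> maybe
Op 9: query hen -> checks bit2=0, bit5=1, bit10=0 (has a 0) -> no
Query results in order: no no maybe no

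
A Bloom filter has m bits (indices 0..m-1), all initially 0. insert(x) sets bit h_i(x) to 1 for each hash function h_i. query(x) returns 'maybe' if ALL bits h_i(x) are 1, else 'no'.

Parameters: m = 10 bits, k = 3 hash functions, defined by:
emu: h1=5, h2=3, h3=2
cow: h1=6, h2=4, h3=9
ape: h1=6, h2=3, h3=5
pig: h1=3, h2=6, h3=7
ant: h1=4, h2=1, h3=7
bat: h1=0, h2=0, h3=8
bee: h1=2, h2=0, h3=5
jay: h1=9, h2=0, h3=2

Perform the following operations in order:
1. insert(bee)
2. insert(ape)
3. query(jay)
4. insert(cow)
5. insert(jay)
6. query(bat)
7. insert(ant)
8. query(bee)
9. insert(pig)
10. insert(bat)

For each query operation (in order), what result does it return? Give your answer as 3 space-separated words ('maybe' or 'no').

Answer: no no maybe

Derivation:
Start: bits=0000000000
Op 1: insert bee -> sets bits 0 2 5 -> bits=1010010000
Op 2: insert ape -> sets bits 3 5 6 -> bits=1011011000
Op 3: query jay -> checks bit0=1, bit2=1, bit9=0 (has a 0) -> no
Op 4: insert cow -> sets bits 4 6 9 -> bits=1011111001
Op 5: insert jay -> sets bits 0 2 9 -> bits=1011111001
Op 6: query bat -> checks bit0=1, bit8=0 (has a 0) -> no
Op 7: insert ant -> sets bits 1 4 7 -> bits=1111111101
Op 8: query bee -> checks bit0=1, bit2=1, bit5=1 (all 1) -> maybe
Op 9: insert pig -> sets bits 3 6 7 -> bits=1111111101
Op 10: insert bat -> sets bits 0 8 -> bits=1111111111
Query results in order: no no maybe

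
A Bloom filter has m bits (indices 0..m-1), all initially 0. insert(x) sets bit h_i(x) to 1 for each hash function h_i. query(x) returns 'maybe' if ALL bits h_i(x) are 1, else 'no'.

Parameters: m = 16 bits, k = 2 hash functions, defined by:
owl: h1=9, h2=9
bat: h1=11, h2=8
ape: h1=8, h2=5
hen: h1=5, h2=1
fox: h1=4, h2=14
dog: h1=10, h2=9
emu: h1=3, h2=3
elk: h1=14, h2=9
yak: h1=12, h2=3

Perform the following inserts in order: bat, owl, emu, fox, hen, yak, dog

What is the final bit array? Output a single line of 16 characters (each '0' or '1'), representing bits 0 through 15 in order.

Answer: 0101110011111010

Derivation:
Start: bits=0000000000000000
After insert 'bat': sets bits 8 11 -> bits=0000000010010000
After insert 'owl': sets bits 9 -> bits=0000000011010000
After insert 'emu': sets bits 3 -> bits=0001000011010000
After insert 'fox': sets bits 4 14 -> bits=0001100011010010
After insert 'hen': sets bits 1 5 -> bits=0101110011010010
After insert 'yak': sets bits 3 12 -> bits=0101110011011010
After insert 'dog': sets bits 9 10 -> bits=0101110011111010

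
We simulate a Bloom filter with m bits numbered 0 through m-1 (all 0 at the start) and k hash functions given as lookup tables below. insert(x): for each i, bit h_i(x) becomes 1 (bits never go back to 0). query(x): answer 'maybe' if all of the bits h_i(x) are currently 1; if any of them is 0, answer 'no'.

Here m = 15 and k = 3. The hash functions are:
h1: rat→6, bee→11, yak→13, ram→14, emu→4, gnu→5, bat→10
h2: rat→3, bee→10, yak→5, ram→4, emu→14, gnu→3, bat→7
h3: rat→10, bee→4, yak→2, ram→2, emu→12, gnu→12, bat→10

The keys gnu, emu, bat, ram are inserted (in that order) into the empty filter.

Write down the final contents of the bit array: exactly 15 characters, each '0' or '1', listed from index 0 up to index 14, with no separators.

Start: bits=000000000000000
After insert 'gnu': sets bits 3 5 12 -> bits=000101000000100
After insert 'emu': sets bits 4 12 14 -> bits=000111000000101
After insert 'bat': sets bits 7 10 -> bits=000111010010101
After insert 'ram': sets bits 2 4 14 -> bits=001111010010101

Answer: 001111010010101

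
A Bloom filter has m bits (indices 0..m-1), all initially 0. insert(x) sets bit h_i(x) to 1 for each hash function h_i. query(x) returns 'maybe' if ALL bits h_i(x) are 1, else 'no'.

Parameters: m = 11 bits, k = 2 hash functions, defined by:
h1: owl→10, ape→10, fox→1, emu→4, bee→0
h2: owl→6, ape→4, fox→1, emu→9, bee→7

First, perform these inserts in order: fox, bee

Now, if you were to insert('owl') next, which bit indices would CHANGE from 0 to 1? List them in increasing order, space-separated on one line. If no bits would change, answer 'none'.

Start: bits=00000000000
After insert 'fox': sets bits 1 -> bits=01000000000
After insert 'bee': sets bits 0 7 -> bits=11000001000
insert 'owl' would touch bits 6 10; currently bit6=0, bit10=0
Bits that are 0 among those (would change 0->1): 6 10

Answer: 6 10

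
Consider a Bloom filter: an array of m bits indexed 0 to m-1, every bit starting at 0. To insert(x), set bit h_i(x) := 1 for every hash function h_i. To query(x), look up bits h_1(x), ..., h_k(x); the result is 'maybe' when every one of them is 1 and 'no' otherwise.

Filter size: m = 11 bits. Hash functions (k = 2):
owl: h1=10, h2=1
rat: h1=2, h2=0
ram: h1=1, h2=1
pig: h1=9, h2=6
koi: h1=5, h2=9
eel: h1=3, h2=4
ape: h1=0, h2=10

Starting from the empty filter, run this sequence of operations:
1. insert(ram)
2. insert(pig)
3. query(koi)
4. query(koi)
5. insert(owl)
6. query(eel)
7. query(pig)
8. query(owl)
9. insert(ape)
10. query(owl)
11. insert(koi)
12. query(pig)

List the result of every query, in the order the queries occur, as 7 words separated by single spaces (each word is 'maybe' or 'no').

Start: bits=00000000000
Op 1: insert ram -> sets bits 1 -> bits=01000000000
Op 2: insert pig -> sets bits 6 9 -> bits=01000010010
Op 3: query koi -> checks bit5=0, bit9=1 (has a 0) -> no
Op 4: query koi -> checks bit5=0, bit9=1 (has a 0) -> no
Op 5: insert owl -> sets bits 1 10 -> bits=01000010011
Op 6: query eel -> checks bit3=0, bit4=0 (has a 0) -> no
Op 7: query pig -> checks bit6=1, bit9=1 (all 1) -> maybe
Op 8: query owl -> checks bit1=1, bit10=1 (all 1) -> maybe
Op 9: insert ape -> sets bits 0 10 -> bits=11000010011
Op 10: query owl -> checks bit1=1, bit10=1 (all 1) -> maybe
Op 11: insert koi -> sets bits 5 9 -> bits=11000110011
Op 12: query pig -> checks bit6=1, bit9=1 (all 1) -> maybe
Query results in order: no no no maybe maybe maybe maybe

Answer: no no no maybe maybe maybe maybe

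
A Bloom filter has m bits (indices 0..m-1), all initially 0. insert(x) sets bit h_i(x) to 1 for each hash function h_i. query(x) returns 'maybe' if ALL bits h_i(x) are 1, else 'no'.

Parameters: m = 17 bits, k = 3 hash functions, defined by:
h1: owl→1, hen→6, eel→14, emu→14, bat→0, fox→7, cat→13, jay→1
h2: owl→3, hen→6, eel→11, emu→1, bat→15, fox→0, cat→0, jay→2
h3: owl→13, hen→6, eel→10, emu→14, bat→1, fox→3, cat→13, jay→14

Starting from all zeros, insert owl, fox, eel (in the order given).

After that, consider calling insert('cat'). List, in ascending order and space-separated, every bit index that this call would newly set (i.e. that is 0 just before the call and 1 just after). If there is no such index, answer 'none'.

Answer: none

Derivation:
Start: bits=00000000000000000
After insert 'owl': sets bits 1 3 13 -> bits=01010000000001000
After insert 'fox': sets bits 0 3 7 -> bits=11010001000001000
After insert 'eel': sets bits 10 11 14 -> bits=11010001001101100
insert 'cat' would touch bits 0 13; currently bit0=1, bit13=1
Bits that are 0 among those (would change 0->1): none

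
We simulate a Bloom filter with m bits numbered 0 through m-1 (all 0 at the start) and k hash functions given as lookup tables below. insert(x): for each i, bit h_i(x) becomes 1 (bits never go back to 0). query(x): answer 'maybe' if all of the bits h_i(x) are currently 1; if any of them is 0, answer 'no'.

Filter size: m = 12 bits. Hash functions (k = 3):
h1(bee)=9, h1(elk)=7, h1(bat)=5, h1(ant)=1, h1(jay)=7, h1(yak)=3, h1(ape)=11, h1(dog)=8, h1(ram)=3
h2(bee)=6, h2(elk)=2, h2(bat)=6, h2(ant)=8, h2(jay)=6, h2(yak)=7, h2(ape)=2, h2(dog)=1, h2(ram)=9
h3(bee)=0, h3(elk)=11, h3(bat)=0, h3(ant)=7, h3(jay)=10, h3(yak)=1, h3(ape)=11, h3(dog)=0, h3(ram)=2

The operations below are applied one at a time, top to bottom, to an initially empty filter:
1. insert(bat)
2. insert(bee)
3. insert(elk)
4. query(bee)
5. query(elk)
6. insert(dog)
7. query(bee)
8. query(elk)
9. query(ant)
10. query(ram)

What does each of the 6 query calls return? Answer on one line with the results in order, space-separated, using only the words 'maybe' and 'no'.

Start: bits=000000000000
Op 1: insert bat -> sets bits 0 5 6 -> bits=100001100000
Op 2: insert bee -> sets bits 0 6 9 -> bits=100001100100
Op 3: insert elk -> sets bits 2 7 11 -> bits=101001110101
Op 4: query bee -> checks bit0=1, bit6=1, bit9=1 (all 1) -> maybe
Op 5: query elk -> checks bit2=1, bit7=1, bit11=1 (all 1) -> maybe
Op 6: insert dog -> sets bits 0 1 8 -> bits=111001111101
Op 7: query bee -> checks bit0=1, bit6=1, bit9=1 (all 1) -> maybe
Op 8: query elk -> checks bit2=1, bit7=1, bit11=1 (all 1) -> maybe
Op 9: query ant -> checks bit1=1, bit7=1, bit8=1 (all 1) -> maybe
Op 10: query ram -> checks bit2=1, bit3=0, bit9=1 (has a 0) -> no
Query results in order: maybe maybe maybe maybe maybe no

Answer: maybe maybe maybe maybe maybe no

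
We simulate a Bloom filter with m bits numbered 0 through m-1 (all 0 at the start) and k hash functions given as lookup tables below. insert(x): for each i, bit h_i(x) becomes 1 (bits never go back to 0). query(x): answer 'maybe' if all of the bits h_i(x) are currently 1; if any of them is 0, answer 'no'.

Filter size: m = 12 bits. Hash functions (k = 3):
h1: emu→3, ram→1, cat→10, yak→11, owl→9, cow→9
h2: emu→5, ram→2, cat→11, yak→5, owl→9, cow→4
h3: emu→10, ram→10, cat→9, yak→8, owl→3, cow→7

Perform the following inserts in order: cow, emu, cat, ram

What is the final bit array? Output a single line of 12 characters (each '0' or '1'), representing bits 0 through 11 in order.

Answer: 011111010111

Derivation:
Start: bits=000000000000
After insert 'cow': sets bits 4 7 9 -> bits=000010010100
After insert 'emu': sets bits 3 5 10 -> bits=000111010110
After insert 'cat': sets bits 9 10 11 -> bits=000111010111
After insert 'ram': sets bits 1 2 10 -> bits=011111010111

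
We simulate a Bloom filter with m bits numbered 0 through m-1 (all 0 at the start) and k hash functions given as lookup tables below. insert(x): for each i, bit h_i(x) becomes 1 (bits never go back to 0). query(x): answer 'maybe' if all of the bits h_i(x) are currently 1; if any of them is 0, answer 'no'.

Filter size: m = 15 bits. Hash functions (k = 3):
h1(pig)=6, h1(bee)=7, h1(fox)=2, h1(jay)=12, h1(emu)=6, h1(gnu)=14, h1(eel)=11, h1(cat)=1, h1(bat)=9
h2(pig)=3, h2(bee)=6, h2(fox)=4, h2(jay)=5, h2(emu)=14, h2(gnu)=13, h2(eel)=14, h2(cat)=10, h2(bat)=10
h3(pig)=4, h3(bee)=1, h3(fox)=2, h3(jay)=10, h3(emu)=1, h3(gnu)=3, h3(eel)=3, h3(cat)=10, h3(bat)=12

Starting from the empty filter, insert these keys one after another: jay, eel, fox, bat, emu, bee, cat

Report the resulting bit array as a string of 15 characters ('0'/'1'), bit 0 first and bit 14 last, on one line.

Start: bits=000000000000000
After insert 'jay': sets bits 5 10 12 -> bits=000001000010100
After insert 'eel': sets bits 3 11 14 -> bits=000101000011101
After insert 'fox': sets bits 2 4 -> bits=001111000011101
After insert 'bat': sets bits 9 10 12 -> bits=001111000111101
After insert 'emu': sets bits 1 6 14 -> bits=011111100111101
After insert 'bee': sets bits 1 6 7 -> bits=011111110111101
After insert 'cat': sets bits 1 10 -> bits=011111110111101

Answer: 011111110111101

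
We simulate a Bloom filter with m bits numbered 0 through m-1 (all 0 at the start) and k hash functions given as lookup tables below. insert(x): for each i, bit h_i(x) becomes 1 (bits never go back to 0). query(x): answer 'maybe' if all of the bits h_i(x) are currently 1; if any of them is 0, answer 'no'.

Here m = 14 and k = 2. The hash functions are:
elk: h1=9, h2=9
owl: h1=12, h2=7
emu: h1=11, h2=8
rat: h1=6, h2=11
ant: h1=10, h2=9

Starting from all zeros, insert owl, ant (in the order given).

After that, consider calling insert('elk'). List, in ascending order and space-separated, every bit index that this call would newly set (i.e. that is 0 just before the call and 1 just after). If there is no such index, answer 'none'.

Answer: none

Derivation:
Start: bits=00000000000000
After insert 'owl': sets bits 7 12 -> bits=00000001000010
After insert 'ant': sets bits 9 10 -> bits=00000001011010
insert 'elk' would touch bits 9; currently bit9=1
Bits that are 0 among those (would change 0->1): none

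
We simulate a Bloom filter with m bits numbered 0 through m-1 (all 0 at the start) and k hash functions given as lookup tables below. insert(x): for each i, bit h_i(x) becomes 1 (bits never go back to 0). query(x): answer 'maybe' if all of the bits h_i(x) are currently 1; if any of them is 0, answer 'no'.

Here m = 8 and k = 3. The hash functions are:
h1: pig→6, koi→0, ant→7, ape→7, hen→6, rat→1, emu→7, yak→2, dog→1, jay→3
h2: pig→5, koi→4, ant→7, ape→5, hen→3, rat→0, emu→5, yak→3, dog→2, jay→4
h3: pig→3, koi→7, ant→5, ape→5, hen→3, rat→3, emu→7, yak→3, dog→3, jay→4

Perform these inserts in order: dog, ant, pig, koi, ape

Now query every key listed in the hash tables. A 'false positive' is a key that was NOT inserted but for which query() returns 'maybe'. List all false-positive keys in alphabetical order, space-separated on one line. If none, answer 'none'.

Answer: emu hen jay rat yak

Derivation:
Start: bits=00000000
After insert 'dog': sets bits 1 2 3 -> bits=01110000
After insert 'ant': sets bits 5 7 -> bits=01110101
After insert 'pig': sets bits 3 5 6 -> bits=01110111
After insert 'koi': sets bits 0 4 7 -> bits=11111111
After insert 'ape': sets bits 5 7 -> bits=11111111
Not inserted: emu hen jay rat yak — query each against bits=11111111:
query emu: checks bit5=1, bit7=1 (all 1) -> maybe => FALSE POSITIVE
query hen: checks bit3=1, bit6=1 (all 1) -> maybe => FALSE POSITIVE
query jay: checks bit3=1, bit4=1 (all 1) -> maybe => FALSE POSITIVE
query rat: checks bit0=1, bit1=1, bit3=1 (all 1) -> maybe => FALSE POSITIVE
query yak: checks bit2=1, bit3=1 (all 1) -> maybe => FALSE POSITIVE
False positives (alphabetical): emu hen jay rat yak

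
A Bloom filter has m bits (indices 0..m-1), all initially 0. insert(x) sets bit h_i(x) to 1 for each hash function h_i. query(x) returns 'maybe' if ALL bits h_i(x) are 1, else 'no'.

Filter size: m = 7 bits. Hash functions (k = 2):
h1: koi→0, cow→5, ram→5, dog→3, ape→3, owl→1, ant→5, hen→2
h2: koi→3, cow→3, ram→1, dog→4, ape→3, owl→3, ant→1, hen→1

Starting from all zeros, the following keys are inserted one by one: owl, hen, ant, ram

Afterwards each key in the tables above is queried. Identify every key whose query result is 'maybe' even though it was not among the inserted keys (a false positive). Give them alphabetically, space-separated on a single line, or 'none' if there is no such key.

Answer: ape cow

Derivation:
Start: bits=0000000
After insert 'owl': sets bits 1 3 -> bits=0101000
After insert 'hen': sets bits 1 2 -> bits=0111000
After insert 'ant': sets bits 1 5 -> bits=0111010
After insert 'ram': sets bits 1 5 -> bits=0111010
Not inserted: ape cow dog koi — query each against bits=0111010:
query ape: checks bit3=1 (all 1) -> maybe => FALSE POSITIVE
query cow: checks bit3=1, bit5=1 (all 1) -> maybe => FALSE POSITIVE
query dog: checks bit3=1, bit4=0 (has a 0) -> no => not a false positive
query koi: checks bit0=0, bit3=1 (has a 0) -> no => not a false positive
False positives (alphabetical): ape cow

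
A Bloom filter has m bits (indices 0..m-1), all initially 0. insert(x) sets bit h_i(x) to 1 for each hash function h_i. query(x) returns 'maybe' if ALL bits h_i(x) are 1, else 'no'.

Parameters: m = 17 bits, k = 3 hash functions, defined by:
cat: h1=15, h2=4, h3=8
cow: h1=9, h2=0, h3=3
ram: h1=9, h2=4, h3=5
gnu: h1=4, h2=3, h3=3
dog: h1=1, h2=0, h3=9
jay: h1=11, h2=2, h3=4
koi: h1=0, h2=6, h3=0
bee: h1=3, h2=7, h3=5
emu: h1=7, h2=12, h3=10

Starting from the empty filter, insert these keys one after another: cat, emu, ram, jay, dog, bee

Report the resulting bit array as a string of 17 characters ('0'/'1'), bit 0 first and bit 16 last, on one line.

Answer: 11111101111110010

Derivation:
Start: bits=00000000000000000
After insert 'cat': sets bits 4 8 15 -> bits=00001000100000010
After insert 'emu': sets bits 7 10 12 -> bits=00001001101010010
After insert 'ram': sets bits 4 5 9 -> bits=00001101111010010
After insert 'jay': sets bits 2 4 11 -> bits=00101101111110010
After insert 'dog': sets bits 0 1 9 -> bits=11101101111110010
After insert 'bee': sets bits 3 5 7 -> bits=11111101111110010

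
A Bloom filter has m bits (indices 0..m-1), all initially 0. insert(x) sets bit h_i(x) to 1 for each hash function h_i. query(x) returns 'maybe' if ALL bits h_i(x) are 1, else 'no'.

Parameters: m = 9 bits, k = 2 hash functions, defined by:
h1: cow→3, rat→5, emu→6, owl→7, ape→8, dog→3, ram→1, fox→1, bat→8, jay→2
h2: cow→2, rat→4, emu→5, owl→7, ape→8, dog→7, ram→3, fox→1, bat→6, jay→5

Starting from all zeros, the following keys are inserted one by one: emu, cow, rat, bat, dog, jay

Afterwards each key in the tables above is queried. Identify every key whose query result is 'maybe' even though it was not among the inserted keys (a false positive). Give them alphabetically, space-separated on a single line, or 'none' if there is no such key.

Answer: ape owl

Derivation:
Start: bits=000000000
After insert 'emu': sets bits 5 6 -> bits=000001100
After insert 'cow': sets bits 2 3 -> bits=001101100
After insert 'rat': sets bits 4 5 -> bits=001111100
After insert 'bat': sets bits 6 8 -> bits=001111101
After insert 'dog': sets bits 3 7 -> bits=001111111
After insert 'jay': sets bits 2 5 -> bits=001111111
Not inserted: ape fox owl ram — query each against bits=001111111:
query ape: checks bit8=1 (all 1) -> maybe => FALSE POSITIVE
query fox: checks bit1=0 (has a 0) -> no => not a false positive
query owl: checks bit7=1 (all 1) -> maybe => FALSE POSITIVE
query ram: checks bit1=0, bit3=1 (has a 0) -> no => not a false positive
False positives (alphabetical): ape owl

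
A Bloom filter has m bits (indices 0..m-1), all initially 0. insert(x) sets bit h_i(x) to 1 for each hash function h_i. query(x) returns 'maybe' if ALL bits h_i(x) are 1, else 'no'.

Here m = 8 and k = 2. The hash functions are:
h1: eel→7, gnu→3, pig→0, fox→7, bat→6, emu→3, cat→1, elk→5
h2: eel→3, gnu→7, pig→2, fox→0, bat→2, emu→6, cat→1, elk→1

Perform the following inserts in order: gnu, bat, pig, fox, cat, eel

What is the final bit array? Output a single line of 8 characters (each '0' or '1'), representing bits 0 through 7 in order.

Answer: 11110011

Derivation:
Start: bits=00000000
After insert 'gnu': sets bits 3 7 -> bits=00010001
After insert 'bat': sets bits 2 6 -> bits=00110011
After insert 'pig': sets bits 0 2 -> bits=10110011
After insert 'fox': sets bits 0 7 -> bits=10110011
After insert 'cat': sets bits 1 -> bits=11110011
After insert 'eel': sets bits 3 7 -> bits=11110011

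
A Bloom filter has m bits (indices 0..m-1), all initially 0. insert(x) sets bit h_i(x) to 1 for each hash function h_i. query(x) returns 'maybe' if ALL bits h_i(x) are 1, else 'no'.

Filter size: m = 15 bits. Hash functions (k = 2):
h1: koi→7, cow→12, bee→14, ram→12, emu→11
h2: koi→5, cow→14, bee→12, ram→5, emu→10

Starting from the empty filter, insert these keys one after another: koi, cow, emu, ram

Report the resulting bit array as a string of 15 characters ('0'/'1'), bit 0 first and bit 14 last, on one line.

Answer: 000001010011101

Derivation:
Start: bits=000000000000000
After insert 'koi': sets bits 5 7 -> bits=000001010000000
After insert 'cow': sets bits 12 14 -> bits=000001010000101
After insert 'emu': sets bits 10 11 -> bits=000001010011101
After insert 'ram': sets bits 5 12 -> bits=000001010011101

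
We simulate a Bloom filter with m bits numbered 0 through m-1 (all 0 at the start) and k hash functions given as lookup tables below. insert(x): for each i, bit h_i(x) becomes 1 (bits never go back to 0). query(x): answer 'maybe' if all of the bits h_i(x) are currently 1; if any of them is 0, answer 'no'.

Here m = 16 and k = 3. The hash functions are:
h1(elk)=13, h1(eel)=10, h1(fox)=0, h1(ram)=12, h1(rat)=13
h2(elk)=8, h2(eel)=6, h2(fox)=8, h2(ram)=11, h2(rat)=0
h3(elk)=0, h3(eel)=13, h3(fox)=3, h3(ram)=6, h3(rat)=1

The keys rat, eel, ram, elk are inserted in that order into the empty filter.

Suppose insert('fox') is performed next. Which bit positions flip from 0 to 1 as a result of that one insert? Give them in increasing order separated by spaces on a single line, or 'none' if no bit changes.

Answer: 3

Derivation:
Start: bits=0000000000000000
After insert 'rat': sets bits 0 1 13 -> bits=1100000000000100
After insert 'eel': sets bits 6 10 13 -> bits=1100001000100100
After insert 'ram': sets bits 6 11 12 -> bits=1100001000111100
After insert 'elk': sets bits 0 8 13 -> bits=1100001010111100
insert 'fox' would touch bits 0 3 8; currently bit0=1, bit3=0, bit8=1
Bits that are 0 among those (would change 0->1): 3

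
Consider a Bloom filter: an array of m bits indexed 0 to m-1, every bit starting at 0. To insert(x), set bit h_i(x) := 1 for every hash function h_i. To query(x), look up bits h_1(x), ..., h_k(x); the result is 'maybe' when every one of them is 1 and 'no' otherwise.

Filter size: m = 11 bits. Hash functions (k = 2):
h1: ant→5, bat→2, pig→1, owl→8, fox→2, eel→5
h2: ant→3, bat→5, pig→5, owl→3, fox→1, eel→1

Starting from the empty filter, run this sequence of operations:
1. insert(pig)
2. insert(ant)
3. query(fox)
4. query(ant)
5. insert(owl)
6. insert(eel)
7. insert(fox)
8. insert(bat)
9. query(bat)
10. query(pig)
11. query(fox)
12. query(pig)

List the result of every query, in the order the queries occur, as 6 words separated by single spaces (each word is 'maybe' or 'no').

Start: bits=00000000000
Op 1: insert pig -> sets bits 1 5 -> bits=01000100000
Op 2: insert ant -> sets bits 3 5 -> bits=01010100000
Op 3: query fox -> checks bit1=1, bit2=0 (has a 0) -> no
Op 4: query ant -> checks bit3=1, bit5=1 (all 1) -> maybe
Op 5: insert owl -> sets bits 3 8 -> bits=01010100100
Op 6: insert eel -> sets bits 1 5 -> bits=01010100100
Op 7: insert fox -> sets bits 1 2 -> bits=01110100100
Op 8: insert bat -> sets bits 2 5 -> bits=01110100100
Op 9: query bat -> checks bit2=1, bit5=1 (all 1) -> maybe
Op 10: query pig -> checks bit1=1, bit5=1 (all 1) -> maybe
Op 11: query fox -> checks bit1=1, bit2=1 (all 1) -> maybe
Op 12: query pig -> checks bit1=1, bit5=1 (all 1) -> maybe
Query results in order: no maybe maybe maybe maybe maybe

Answer: no maybe maybe maybe maybe maybe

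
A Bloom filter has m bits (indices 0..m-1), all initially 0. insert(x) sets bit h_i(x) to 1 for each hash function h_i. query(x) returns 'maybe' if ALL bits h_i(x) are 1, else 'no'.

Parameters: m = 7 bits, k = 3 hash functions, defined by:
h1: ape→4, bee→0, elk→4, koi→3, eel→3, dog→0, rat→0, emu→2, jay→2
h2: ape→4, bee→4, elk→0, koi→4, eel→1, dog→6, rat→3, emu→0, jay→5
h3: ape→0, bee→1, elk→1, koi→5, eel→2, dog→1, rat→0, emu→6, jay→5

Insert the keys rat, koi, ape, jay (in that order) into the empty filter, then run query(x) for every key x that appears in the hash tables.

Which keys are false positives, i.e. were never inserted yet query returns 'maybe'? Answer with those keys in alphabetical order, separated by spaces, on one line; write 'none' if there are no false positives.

Answer: none

Derivation:
Start: bits=0000000
After insert 'rat': sets bits 0 3 -> bits=1001000
After insert 'koi': sets bits 3 4 5 -> bits=1001110
After insert 'ape': sets bits 0 4 -> bits=1001110
After insert 'jay': sets bits 2 5 -> bits=1011110
Not inserted: bee dog eel elk emu — query each against bits=1011110:
query bee: checks bit0=1, bit1=0, bit4=1 (has a 0) -> no => not a false positive
query dog: checks bit0=1, bit1=0, bit6=0 (has a 0) -> no => not a false positive
query eel: checks bit1=0, bit2=1, bit3=1 (has a 0) -> no => not a false positive
query elk: checks bit0=1, bit1=0, bit4=1 (has a 0) -> no => not a false positive
query emu: checks bit0=1, bit2=1, bit6=0 (has a 0) -> no => not a false positive
False positives (alphabetical): none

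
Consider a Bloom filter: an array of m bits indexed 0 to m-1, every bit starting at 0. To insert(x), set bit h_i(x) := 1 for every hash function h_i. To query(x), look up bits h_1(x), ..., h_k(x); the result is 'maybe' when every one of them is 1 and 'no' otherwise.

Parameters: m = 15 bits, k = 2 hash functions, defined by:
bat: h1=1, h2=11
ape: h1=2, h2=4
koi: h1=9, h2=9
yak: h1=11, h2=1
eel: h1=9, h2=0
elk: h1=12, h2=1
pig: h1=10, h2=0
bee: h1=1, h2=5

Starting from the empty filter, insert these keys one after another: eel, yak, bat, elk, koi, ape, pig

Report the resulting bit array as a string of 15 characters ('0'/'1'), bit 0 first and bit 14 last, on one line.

Start: bits=000000000000000
After insert 'eel': sets bits 0 9 -> bits=100000000100000
After insert 'yak': sets bits 1 11 -> bits=110000000101000
After insert 'bat': sets bits 1 11 -> bits=110000000101000
After insert 'elk': sets bits 1 12 -> bits=110000000101100
After insert 'koi': sets bits 9 -> bits=110000000101100
After insert 'ape': sets bits 2 4 -> bits=111010000101100
After insert 'pig': sets bits 0 10 -> bits=111010000111100

Answer: 111010000111100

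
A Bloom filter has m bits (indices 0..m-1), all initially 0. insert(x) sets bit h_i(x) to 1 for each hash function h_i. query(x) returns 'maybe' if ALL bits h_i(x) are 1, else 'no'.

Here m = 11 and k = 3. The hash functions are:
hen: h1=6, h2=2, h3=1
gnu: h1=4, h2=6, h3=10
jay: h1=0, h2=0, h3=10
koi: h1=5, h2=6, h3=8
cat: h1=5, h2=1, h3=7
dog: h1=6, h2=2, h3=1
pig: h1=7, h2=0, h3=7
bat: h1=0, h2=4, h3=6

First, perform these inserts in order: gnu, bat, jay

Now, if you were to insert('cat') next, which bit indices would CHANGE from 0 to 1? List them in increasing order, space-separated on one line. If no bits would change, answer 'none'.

Answer: 1 5 7

Derivation:
Start: bits=00000000000
After insert 'gnu': sets bits 4 6 10 -> bits=00001010001
After insert 'bat': sets bits 0 4 6 -> bits=10001010001
After insert 'jay': sets bits 0 10 -> bits=10001010001
insert 'cat' would touch bits 1 5 7; currently bit1=0, bit5=0, bit7=0
Bits that are 0 among those (would change 0->1): 1 5 7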